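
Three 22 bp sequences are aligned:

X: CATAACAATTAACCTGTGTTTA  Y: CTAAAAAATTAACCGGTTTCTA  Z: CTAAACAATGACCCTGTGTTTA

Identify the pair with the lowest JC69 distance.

X and Z

X–Y: 6/22 differ, p = 0.273, d = 0.339.
X–Z: 4/22 differ, p = 0.182, d = 0.208.
Y–Z: 6/22 differ, p = 0.273, d = 0.339.
The smallest distance is between X and Z.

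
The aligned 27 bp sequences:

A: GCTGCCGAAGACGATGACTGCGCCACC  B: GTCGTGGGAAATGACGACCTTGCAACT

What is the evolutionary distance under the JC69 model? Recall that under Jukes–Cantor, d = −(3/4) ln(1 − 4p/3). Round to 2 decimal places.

0.77

The sequences differ at 13 of 27 sites, so p = 13/27 ≈ 0.481481.
d = −(3/4) ln(1 − 4p/3) = −0.75 ln(1 − 0.641975) = −0.75 ln(0.358025)
  = −0.75 × (-1.027152) = 0.770364 substitutions/site.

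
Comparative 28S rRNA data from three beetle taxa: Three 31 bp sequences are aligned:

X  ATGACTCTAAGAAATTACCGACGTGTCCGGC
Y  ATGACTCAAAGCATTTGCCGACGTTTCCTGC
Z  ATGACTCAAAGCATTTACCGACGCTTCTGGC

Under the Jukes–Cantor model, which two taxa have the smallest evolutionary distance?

Y and Z

X–Y: 6/31 differ, p = 0.194, d = 0.224.
X–Z: 6/31 differ, p = 0.194, d = 0.224.
Y–Z: 4/31 differ, p = 0.129, d = 0.142.
The smallest distance is between Y and Z.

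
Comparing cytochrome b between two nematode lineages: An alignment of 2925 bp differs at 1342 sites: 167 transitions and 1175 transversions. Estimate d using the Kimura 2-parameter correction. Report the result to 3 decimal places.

P = 167/2925 ≈ 0.057094 and Q = 1175/2925 ≈ 0.401709.
Under the Kimura two-parameter model, d = −½ ln(1 − 2P − Q) − ¼ ln(1 − 2Q).
1 − 2P − Q = 0.484103, giving −½ ln(0.484103) = 0.362729.
1 − 2Q = 0.196582, giving −¼ ln(0.196582) = 0.406669.
d = 0.362729 + 0.406669 = 0.769398.

0.769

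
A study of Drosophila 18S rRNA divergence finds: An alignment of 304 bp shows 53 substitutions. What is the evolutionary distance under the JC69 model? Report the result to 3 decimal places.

0.198

p = 53/304 ≈ 0.174342.
d = −(3/4) ln(1 − 4p/3) = −0.75 ln(1 − 0.232456) = −0.75 ln(0.767544)
  = −0.75 × (-0.264559) = 0.198419 substitutions/site.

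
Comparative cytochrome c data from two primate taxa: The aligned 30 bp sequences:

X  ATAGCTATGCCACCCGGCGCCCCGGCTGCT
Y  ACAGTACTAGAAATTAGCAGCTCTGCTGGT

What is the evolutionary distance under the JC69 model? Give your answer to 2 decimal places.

0.93

The sequences differ at 16 of 30 sites, so p = 16/30 ≈ 0.533333.
d = −(3/4) ln(1 − 4p/3) = −0.75 ln(1 − 0.711111) = −0.75 ln(0.288889)
  = −0.75 × (-1.241713) = 0.931285 substitutions/site.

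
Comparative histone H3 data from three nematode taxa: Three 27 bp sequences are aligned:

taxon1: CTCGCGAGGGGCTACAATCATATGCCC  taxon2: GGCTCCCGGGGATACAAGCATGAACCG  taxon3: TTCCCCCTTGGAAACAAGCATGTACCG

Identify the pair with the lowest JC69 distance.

taxon1–taxon2: 11/27 differ, p = 0.407, d = 0.588.
taxon1–taxon3: 12/27 differ, p = 0.444, d = 0.673.
taxon2–taxon3: 7/27 differ, p = 0.259, d = 0.318.
The smallest distance is between taxon2 and taxon3.

taxon2 and taxon3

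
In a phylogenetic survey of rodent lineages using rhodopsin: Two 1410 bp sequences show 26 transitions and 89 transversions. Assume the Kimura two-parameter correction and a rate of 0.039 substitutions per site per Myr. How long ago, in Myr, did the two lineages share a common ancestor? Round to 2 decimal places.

1.11

P = 26/1410 ≈ 0.01844 and Q = 89/1410 ≈ 0.063121.
Under the Kimura two-parameter model, d = −½ ln(1 − 2P − Q) − ¼ ln(1 − 2Q).
1 − 2P − Q = 0.899999, giving −½ ln(0.899999) = 0.052681.
1 − 2Q = 0.873758, giving −¼ ln(0.873758) = 0.033738.
d = 0.052681 + 0.033738 = 0.086419.
Under a molecular clock d = 2μt, so t = d/(2μ) = 0.086419 / (2 × 0.039) = 1.11 Myr.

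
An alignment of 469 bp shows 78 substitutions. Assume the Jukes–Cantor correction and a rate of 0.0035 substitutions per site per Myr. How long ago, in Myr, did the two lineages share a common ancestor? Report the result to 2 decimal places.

p = 78/469 ≈ 0.166311.
d = −(3/4) ln(1 − 4p/3) = −0.75 ln(1 − 0.221748) = −0.75 ln(0.778252)
  = −0.75 × (-0.250705) = 0.188029 substitutions/site.
Under a molecular clock d = 2μt, so t = d/(2μ) = 0.188029 / (2 × 0.0035) = 26.86 Myr.

26.86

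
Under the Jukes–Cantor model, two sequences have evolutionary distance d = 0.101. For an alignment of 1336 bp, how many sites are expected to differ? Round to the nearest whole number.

126

Invert JC69: p = (3/4)(1 − e^(−4d/3)) = 0.75 × (1 − e^(-0.134667)) = 0.75 × (1 − 0.874007) = 0.094495.
Expected differing sites = pL ≈ 0.094495 × 1336 = 126.24532 ≈ 126.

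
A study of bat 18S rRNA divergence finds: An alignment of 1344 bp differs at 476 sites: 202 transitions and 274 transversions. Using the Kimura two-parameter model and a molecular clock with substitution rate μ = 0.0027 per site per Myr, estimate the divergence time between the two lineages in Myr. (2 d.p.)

P = 202/1344 ≈ 0.150298 and Q = 274/1344 ≈ 0.203869.
Under the Kimura two-parameter model, d = −½ ln(1 − 2P − Q) − ¼ ln(1 − 2Q).
1 − 2P − Q = 0.495535, giving −½ ln(0.495535) = 0.351059.
1 − 2Q = 0.592262, giving −¼ ln(0.592262) = 0.130952.
d = 0.351059 + 0.130952 = 0.482011.
Under a molecular clock d = 2μt, so t = d/(2μ) = 0.482011 / (2 × 0.0027) = 89.26 Myr.

89.26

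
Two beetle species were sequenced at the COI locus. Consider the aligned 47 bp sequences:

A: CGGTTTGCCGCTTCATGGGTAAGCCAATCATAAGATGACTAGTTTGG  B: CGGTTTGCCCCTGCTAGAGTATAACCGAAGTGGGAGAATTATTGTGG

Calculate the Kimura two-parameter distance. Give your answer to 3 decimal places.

0.632

Of 47 sites, 8 differences are transitions and 12 are transversions, so P = 8/47 ≈ 0.170213 and Q = 12/47 ≈ 0.255319.
Under the Kimura two-parameter model, d = −½ ln(1 − 2P − Q) − ¼ ln(1 − 2Q).
1 − 2P − Q = 0.404255, giving −½ ln(0.404255) = 0.452855.
1 − 2Q = 0.489362, giving −¼ ln(0.489362) = 0.178663.
d = 0.452855 + 0.178663 = 0.631518.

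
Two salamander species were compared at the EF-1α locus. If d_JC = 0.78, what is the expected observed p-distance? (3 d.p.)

p = (3/4)(1 − e^(−4d/3)) = 0.75 × (1 − e^(-1.04)) = 0.75 × (1 − 0.353455) = 0.484909.

0.485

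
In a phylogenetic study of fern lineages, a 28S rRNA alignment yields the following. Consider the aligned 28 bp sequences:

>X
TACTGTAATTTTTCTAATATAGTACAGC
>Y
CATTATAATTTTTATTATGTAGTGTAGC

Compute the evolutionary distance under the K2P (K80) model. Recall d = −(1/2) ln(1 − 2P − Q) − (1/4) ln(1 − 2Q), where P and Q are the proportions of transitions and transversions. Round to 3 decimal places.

0.385

Of 28 sites, 6 differences are transitions and 2 are transversions, so P = 6/28 ≈ 0.214286 and Q = 2/28 ≈ 0.071429.
Under the Kimura two-parameter model, d = −½ ln(1 − 2P − Q) − ¼ ln(1 − 2Q).
1 − 2P − Q = 0.499999, giving −½ ln(0.499999) = 0.346575.
1 − 2Q = 0.857142, giving −¼ ln(0.857142) = 0.038538.
d = 0.346575 + 0.038538 = 0.385113.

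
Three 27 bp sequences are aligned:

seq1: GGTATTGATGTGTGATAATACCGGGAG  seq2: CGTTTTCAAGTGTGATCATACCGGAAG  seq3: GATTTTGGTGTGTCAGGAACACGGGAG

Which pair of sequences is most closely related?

seq1 and seq2

seq1–seq2: 6/27 differ, p = 0.222, d = 0.264.
seq1–seq3: 9/27 differ, p = 0.333, d = 0.441.
seq2–seq3: 12/27 differ, p = 0.444, d = 0.673.
The smallest distance is between seq1 and seq2.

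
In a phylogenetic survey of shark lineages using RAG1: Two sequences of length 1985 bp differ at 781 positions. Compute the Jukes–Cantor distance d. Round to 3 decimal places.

p = 781/1985 ≈ 0.393451.
d = −(3/4) ln(1 − 4p/3) = −0.75 ln(1 − 0.524601) = −0.75 ln(0.475399)
  = −0.75 × (-0.743601) = 0.557701 substitutions/site.

0.558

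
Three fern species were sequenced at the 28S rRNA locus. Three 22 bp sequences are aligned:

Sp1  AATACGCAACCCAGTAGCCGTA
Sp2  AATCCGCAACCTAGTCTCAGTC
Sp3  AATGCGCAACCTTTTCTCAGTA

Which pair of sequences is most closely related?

Sp2 and Sp3

Sp1–Sp2: 6/22 differ, p = 0.273, d = 0.339.
Sp1–Sp3: 7/22 differ, p = 0.318, d = 0.414.
Sp2–Sp3: 4/22 differ, p = 0.182, d = 0.208.
The smallest distance is between Sp2 and Sp3.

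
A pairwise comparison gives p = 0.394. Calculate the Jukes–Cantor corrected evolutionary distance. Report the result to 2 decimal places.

d = −(3/4) ln(1 − 4p/3) = −0.75 ln(1 − 0.525333) = −0.75 ln(0.474667)
  = −0.75 × (-0.745142) = 0.558857 substitutions/site.

0.56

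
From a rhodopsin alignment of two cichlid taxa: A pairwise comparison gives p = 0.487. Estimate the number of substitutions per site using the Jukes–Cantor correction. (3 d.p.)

d = −(3/4) ln(1 − 4p/3) = −0.75 ln(1 − 0.649333) = −0.75 ln(0.350667)
  = −0.75 × (-1.047918) = 0.785939 substitutions/site.

0.786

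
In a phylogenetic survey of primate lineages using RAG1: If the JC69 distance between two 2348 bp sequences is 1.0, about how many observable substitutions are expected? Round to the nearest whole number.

Invert JC69: p = (3/4)(1 − e^(−4d/3)) = 0.75 × (1 − e^(-1.333333)) = 0.75 × (1 − 0.263597) = 0.552302.
Expected differing sites = pL ≈ 0.552302 × 2348 = 1296.805096 ≈ 1297.

1297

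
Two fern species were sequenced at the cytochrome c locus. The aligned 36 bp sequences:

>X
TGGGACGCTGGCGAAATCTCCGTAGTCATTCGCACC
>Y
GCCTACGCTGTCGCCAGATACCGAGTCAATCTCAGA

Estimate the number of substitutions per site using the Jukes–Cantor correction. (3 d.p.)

0.673

The sequences differ at 16 of 36 sites, so p = 16/36 ≈ 0.444444.
d = −(3/4) ln(1 − 4p/3) = −0.75 ln(1 − 0.592592) = −0.75 ln(0.407408)
  = −0.75 × (-0.897940) = 0.673455 substitutions/site.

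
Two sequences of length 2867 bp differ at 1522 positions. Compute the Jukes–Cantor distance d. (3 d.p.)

0.923

p = 1522/2867 ≈ 0.530869.
d = −(3/4) ln(1 − 4p/3) = −0.75 ln(1 − 0.707825) = −0.75 ln(0.292175)
  = −0.75 × (-1.230402) = 0.922802 substitutions/site.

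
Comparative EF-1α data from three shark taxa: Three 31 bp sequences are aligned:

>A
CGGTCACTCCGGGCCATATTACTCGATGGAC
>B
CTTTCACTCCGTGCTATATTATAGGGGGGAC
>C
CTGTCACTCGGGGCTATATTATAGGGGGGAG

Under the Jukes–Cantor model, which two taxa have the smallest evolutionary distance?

A–B: 9/31 differ, p = 0.290, d = 0.367.
A–C: 9/31 differ, p = 0.290, d = 0.367.
B–C: 4/31 differ, p = 0.129, d = 0.142.
The smallest distance is between B and C.

B and C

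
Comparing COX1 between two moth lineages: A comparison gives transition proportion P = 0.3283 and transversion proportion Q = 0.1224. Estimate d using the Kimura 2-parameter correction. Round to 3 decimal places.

0.825

Under the Kimura two-parameter model, d = −½ ln(1 − 2P − Q) − ¼ ln(1 − 2Q).
1 − 2P − Q = 0.221, giving −½ ln(0.221) = 0.754796.
1 − 2Q = 0.7552, giving −¼ ln(0.7552) = 0.070193.
d = 0.754796 + 0.070193 = 0.824989.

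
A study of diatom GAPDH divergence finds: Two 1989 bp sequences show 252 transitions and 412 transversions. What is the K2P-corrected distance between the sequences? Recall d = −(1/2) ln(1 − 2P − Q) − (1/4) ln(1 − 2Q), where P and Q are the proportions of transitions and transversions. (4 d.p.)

0.4423

P = 252/1989 ≈ 0.126697 and Q = 412/1989 ≈ 0.207139.
Under the Kimura two-parameter model, d = −½ ln(1 − 2P − Q) − ¼ ln(1 − 2Q).
1 − 2P − Q = 0.539467, giving −½ ln(0.539467) = 0.308587.
1 − 2Q = 0.585722, giving −¼ ln(0.585722) = 0.133728.
d = 0.308587 + 0.133728 = 0.442315.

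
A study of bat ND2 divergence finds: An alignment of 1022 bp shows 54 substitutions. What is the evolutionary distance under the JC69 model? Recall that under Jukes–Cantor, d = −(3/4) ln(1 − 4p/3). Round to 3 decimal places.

0.055

p = 54/1022 ≈ 0.052838.
d = −(3/4) ln(1 − 4p/3) = −0.75 ln(1 − 0.070451) = −0.75 ln(0.929549)
  = −0.75 × (-0.073056) = 0.054792 substitutions/site.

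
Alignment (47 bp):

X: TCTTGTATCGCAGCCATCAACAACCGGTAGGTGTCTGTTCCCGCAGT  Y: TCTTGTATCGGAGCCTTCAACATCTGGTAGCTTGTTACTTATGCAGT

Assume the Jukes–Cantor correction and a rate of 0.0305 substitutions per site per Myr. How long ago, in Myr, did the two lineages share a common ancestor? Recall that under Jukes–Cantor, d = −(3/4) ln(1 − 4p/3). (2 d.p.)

5.66

The sequences differ at 13 of 47 sites, so p = 13/47 ≈ 0.276596.
d = −(3/4) ln(1 − 4p/3) = −0.75 ln(1 − 0.368795) = −0.75 ln(0.631205)
  = −0.75 × (-0.460125) = 0.345094 substitutions/site.
Under a molecular clock d = 2μt, so t = d/(2μ) = 0.345094 / (2 × 0.0305) = 5.66 Myr.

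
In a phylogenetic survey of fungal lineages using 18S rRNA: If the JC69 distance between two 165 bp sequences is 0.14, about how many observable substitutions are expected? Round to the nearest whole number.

21

Invert JC69: p = (3/4)(1 − e^(−4d/3)) = 0.75 × (1 − e^(-0.186667)) = 0.75 × (1 − 0.829720) = 0.127710.
Expected differing sites = pL ≈ 0.127710 × 165 = 21.07215 ≈ 21.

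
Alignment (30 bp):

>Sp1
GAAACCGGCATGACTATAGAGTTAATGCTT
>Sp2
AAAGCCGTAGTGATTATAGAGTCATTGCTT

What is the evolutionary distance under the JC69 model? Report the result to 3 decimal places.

The sequences differ at 8 of 30 sites (1, 4, 8, 9, 10, 14, 23, 25), so p = 8/30 ≈ 0.266667.
d = −(3/4) ln(1 − 4p/3) = −0.75 ln(1 − 0.355556) = −0.75 ln(0.644444)
  = −0.75 × (-0.439367) = 0.329525 substitutions/site.

0.330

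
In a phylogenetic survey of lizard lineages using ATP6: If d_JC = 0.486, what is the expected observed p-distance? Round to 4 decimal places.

p = (3/4)(1 − e^(−4d/3)) = 0.75 × (1 − e^(-0.648)) = 0.75 × (1 − 0.523091) = 0.357682.

0.3577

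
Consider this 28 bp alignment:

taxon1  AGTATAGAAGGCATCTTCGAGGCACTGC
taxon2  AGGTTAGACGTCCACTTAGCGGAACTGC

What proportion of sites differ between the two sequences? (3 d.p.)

0.321

The sequences differ at 9 of 28 positions (sites 3, 4, 9, 11, 13, 14, 18, 20, 23).
p = 9/28 = 0.321428… ≈ 0.321 (to 3 d.p.).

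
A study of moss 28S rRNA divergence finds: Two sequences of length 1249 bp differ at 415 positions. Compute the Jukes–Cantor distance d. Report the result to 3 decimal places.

0.439

p = 415/1249 ≈ 0.332266.
d = −(3/4) ln(1 − 4p/3) = −0.75 ln(1 − 0.443021) = −0.75 ln(0.556979)
  = −0.75 × (-0.585228) = 0.438921 substitutions/site.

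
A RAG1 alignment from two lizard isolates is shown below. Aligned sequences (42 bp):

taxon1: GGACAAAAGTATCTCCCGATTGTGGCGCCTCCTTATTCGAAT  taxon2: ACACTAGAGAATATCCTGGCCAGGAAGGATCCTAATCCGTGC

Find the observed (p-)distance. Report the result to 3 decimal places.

0.500

The sequences differ at 21 of 42 positions.
p = 21/42 = 0.500.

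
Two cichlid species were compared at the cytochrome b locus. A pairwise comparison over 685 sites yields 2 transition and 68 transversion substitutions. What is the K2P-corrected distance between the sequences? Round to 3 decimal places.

0.111

P = 2/685 ≈ 0.00292 and Q = 68/685 ≈ 0.09927.
Under the Kimura two-parameter model, d = −½ ln(1 − 2P − Q) − ¼ ln(1 − 2Q).
1 − 2P − Q = 0.89489, giving −½ ln(0.89489) = 0.055527.
1 − 2Q = 0.80146, giving −¼ ln(0.80146) = 0.055330.
d = 0.055527 + 0.055330 = 0.110857.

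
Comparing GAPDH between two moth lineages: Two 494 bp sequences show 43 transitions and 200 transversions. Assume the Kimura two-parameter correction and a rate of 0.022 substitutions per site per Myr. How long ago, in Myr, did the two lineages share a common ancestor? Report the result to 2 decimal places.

P = 43/494 ≈ 0.087045 and Q = 200/494 ≈ 0.404858.
Under the Kimura two-parameter model, d = −½ ln(1 − 2P − Q) − ¼ ln(1 − 2Q).
1 − 2P − Q = 0.421052, giving −½ ln(0.421052) = 0.432499.
1 − 2Q = 0.190284, giving −¼ ln(0.190284) = 0.414809.
d = 0.432499 + 0.414809 = 0.847308.
Under a molecular clock d = 2μt, so t = d/(2μ) = 0.847308 / (2 × 0.022) = 19.26 Myr.

19.26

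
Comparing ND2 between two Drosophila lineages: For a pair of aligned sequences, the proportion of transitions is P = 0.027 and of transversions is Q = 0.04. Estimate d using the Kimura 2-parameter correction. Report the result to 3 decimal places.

Under the Kimura two-parameter model, d = −½ ln(1 − 2P − Q) − ¼ ln(1 − 2Q).
1 − 2P − Q = 0.906, giving −½ ln(0.906) = 0.049358.
1 − 2Q = 0.92, giving −¼ ln(0.92) = 0.020845.
d = 0.049358 + 0.020845 = 0.070203.

0.070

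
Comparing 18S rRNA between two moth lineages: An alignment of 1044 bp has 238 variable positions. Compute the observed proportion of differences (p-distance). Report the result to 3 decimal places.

p = 238/1044 = 0.227969… ≈ 0.228 (to 3 d.p.).

0.228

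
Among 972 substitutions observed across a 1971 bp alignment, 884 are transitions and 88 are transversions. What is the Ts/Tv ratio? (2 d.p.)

R = 884/88 = 10.045454… ≈ 10.05 (to 2 d.p.).

10.05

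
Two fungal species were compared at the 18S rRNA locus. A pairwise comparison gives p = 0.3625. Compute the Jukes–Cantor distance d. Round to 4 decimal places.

0.4953

d = −(3/4) ln(1 − 4p/3) = −0.75 ln(1 − 0.483333) = −0.75 ln(0.516667)
  = −0.75 × (-0.660357) = 0.495268 substitutions/site.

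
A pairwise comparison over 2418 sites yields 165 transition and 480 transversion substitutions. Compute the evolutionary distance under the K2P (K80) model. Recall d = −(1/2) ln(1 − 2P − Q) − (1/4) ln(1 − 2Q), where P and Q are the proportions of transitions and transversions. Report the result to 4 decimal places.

0.3304

P = 165/2418 ≈ 0.068238 and Q = 480/2418 ≈ 0.198511.
Under the Kimura two-parameter model, d = −½ ln(1 − 2P − Q) − ¼ ln(1 − 2Q).
1 − 2P − Q = 0.665013, giving −½ ln(0.665013) = 0.203974.
1 − 2Q = 0.602978, giving −¼ ln(0.602978) = 0.126469.
d = 0.203974 + 0.126469 = 0.330443.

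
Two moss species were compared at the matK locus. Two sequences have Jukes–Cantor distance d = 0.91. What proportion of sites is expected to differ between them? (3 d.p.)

p = (3/4)(1 − e^(−4d/3)) = 0.75 × (1 − e^(-1.213333)) = 0.75 × (1 − 0.297205) = 0.527096.

0.527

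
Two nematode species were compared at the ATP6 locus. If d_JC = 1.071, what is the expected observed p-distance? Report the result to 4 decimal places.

0.5702

p = (3/4)(1 − e^(−4d/3)) = 0.75 × (1 − e^(-1.428)) = 0.75 × (1 − 0.239788) = 0.570159.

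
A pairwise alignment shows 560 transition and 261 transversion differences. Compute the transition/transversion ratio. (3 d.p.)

2.146

R = 560/261 = 2.145593… ≈ 2.146 (to 3 d.p.).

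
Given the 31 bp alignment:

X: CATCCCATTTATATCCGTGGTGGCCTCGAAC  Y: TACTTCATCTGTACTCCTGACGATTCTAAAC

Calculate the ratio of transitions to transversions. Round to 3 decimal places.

16.000

Transitions are A↔G and C↔T; transversions are all other mismatches.
Transitions: 16. Transversions: 1.
R = 16/1 = 16.000.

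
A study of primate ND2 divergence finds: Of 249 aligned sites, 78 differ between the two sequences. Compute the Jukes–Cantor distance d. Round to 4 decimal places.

p = 78/249 ≈ 0.313253.
d = −(3/4) ln(1 − 4p/3) = −0.75 ln(1 − 0.417671) = −0.75 ln(0.582329)
  = −0.75 × (-0.540720) = 0.405540 substitutions/site.

0.4055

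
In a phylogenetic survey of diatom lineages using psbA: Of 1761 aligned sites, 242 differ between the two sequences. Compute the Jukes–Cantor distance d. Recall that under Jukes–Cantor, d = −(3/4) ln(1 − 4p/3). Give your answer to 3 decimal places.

0.152

p = 242/1761 ≈ 0.137422.
d = −(3/4) ln(1 − 4p/3) = −0.75 ln(1 − 0.183229) = −0.75 ln(0.816771)
  = −0.75 × (-0.202397) = 0.151798 substitutions/site.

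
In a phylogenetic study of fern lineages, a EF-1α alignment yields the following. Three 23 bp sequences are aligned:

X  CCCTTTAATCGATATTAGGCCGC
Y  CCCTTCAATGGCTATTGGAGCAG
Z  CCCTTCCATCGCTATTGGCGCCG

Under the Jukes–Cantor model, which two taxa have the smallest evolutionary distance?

Y and Z

X–Y: 8/23 differ, p = 0.348, d = 0.467.
X–Z: 8/23 differ, p = 0.348, d = 0.467.
Y–Z: 4/23 differ, p = 0.174, d = 0.198.
The smallest distance is between Y and Z.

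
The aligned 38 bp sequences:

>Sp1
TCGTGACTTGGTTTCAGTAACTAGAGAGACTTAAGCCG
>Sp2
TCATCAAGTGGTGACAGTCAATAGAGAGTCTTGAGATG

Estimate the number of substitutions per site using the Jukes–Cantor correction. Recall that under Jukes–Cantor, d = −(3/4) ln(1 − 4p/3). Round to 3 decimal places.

0.410

The sequences differ at 12 of 38 sites, so p = 12/38 ≈ 0.315789.
d = −(3/4) ln(1 − 4p/3) = −0.75 ln(1 − 0.421052) = −0.75 ln(0.578948)
  = −0.75 × (-0.546543) = 0.409907 substitutions/site.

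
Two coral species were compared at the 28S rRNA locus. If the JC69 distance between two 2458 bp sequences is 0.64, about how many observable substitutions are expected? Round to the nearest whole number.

Invert JC69: p = (3/4)(1 − e^(−4d/3)) = 0.75 × (1 − e^(-0.853333)) = 0.75 × (1 − 0.425993) = 0.430505.
Expected differing sites = pL ≈ 0.430505 × 2458 = 1058.18129 ≈ 1058.

1058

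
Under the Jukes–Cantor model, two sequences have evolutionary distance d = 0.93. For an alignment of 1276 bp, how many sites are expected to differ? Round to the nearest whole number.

680

Invert JC69: p = (3/4)(1 − e^(−4d/3)) = 0.75 × (1 − e^(-1.24)) = 0.75 × (1 − 0.289384) = 0.532962.
Expected differing sites = pL ≈ 0.532962 × 1276 = 680.059512 ≈ 680.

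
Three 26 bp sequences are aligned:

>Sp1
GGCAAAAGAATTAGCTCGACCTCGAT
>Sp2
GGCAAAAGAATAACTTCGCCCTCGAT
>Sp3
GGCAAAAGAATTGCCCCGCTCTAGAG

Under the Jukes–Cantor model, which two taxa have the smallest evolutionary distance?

Sp1–Sp2: 4/26 differ, p = 0.154, d = 0.172.
Sp1–Sp3: 7/26 differ, p = 0.269, d = 0.334.
Sp2–Sp3: 7/26 differ, p = 0.269, d = 0.334.
The smallest distance is between Sp1 and Sp2.

Sp1 and Sp2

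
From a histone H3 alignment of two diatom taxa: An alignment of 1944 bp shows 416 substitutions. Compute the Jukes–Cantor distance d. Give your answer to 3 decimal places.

0.252

p = 416/1944 ≈ 0.213992.
d = −(3/4) ln(1 − 4p/3) = −0.75 ln(1 − 0.285323) = −0.75 ln(0.714677)
  = −0.75 × (-0.335925) = 0.251944 substitutions/site.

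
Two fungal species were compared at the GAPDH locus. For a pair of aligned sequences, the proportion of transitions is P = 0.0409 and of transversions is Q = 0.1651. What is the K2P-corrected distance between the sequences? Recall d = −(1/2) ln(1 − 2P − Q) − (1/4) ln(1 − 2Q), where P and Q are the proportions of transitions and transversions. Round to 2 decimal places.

0.24

Under the Kimura two-parameter model, d = −½ ln(1 − 2P − Q) − ¼ ln(1 − 2Q).
1 − 2P − Q = 0.7531, giving −½ ln(0.7531) = 0.141779.
1 − 2Q = 0.6698, giving −¼ ln(0.6698) = 0.100194.
d = 0.141779 + 0.100194 = 0.241973.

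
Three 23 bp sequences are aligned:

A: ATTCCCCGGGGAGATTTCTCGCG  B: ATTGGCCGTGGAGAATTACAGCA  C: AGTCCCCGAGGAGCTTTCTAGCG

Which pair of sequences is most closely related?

A and C

A–B: 8/23 differ, p = 0.348, d = 0.467.
A–C: 4/23 differ, p = 0.174, d = 0.198.
B–C: 9/23 differ, p = 0.391, d = 0.553.
The smallest distance is between A and C.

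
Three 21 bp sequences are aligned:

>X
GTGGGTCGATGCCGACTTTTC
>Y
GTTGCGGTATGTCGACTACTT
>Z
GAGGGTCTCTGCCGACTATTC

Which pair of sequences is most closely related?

X–Y: 9/21 differ, p = 0.429, d = 0.635.
X–Z: 4/21 differ, p = 0.190, d = 0.220.
Y–Z: 9/21 differ, p = 0.429, d = 0.635.
The smallest distance is between X and Z.

X and Z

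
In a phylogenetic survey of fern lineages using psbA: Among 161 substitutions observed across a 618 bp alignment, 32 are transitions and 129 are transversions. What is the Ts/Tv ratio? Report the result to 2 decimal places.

R = 32/129 = 0.248062… ≈ 0.25 (to 2 d.p.).

0.25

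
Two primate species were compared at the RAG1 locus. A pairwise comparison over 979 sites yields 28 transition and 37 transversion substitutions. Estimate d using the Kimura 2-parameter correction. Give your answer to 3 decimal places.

0.070

P = 28/979 ≈ 0.028601 and Q = 37/979 ≈ 0.037794.
Under the Kimura two-parameter model, d = −½ ln(1 − 2P − Q) − ¼ ln(1 − 2Q).
1 − 2P − Q = 0.905004, giving −½ ln(0.905004) = 0.049908.
1 − 2Q = 0.924412, giving −¼ ln(0.924412) = 0.019649.
d = 0.049908 + 0.019649 = 0.069557.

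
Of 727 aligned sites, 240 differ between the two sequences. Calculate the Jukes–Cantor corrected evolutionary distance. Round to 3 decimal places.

0.435

p = 240/727 ≈ 0.330124.
d = −(3/4) ln(1 − 4p/3) = −0.75 ln(1 − 0.440165) = −0.75 ln(0.559835)
  = −0.75 × (-0.580113) = 0.435085 substitutions/site.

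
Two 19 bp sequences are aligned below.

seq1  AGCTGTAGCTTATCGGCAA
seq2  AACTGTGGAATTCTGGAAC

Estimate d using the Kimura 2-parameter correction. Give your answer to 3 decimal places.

Of 19 sites, 4 differences are transitions and 5 are transversions, so P = 4/19 ≈ 0.210526 and Q = 5/19 ≈ 0.263158.
Under the Kimura two-parameter model, d = −½ ln(1 − 2P − Q) − ¼ ln(1 − 2Q).
1 − 2P − Q = 0.31579, giving −½ ln(0.31579) = 0.576339.
1 − 2Q = 0.473684, giving −¼ ln(0.473684) = 0.186804.
d = 0.576339 + 0.186804 = 0.763143.

0.763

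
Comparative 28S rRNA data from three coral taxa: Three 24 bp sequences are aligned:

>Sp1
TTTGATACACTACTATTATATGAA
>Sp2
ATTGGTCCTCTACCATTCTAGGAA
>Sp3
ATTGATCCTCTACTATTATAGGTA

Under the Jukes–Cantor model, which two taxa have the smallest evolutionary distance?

Sp1–Sp2: 7/24 differ, p = 0.292, d = 0.369.
Sp1–Sp3: 5/24 differ, p = 0.208, d = 0.244.
Sp2–Sp3: 4/24 differ, p = 0.167, d = 0.188.
The smallest distance is between Sp2 and Sp3.

Sp2 and Sp3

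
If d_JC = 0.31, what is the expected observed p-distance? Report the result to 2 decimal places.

0.25

p = (3/4)(1 − e^(−4d/3)) = 0.75 × (1 − e^(-0.413333)) = 0.75 × (1 − 0.661442) = 0.253919.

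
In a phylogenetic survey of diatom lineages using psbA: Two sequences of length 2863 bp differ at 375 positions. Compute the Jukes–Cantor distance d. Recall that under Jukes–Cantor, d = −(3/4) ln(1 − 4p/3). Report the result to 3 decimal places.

0.144

p = 375/2863 ≈ 0.130981.
d = −(3/4) ln(1 − 4p/3) = −0.75 ln(1 − 0.174641) = −0.75 ln(0.825359)
  = −0.75 × (-0.191937) = 0.143953 substitutions/site.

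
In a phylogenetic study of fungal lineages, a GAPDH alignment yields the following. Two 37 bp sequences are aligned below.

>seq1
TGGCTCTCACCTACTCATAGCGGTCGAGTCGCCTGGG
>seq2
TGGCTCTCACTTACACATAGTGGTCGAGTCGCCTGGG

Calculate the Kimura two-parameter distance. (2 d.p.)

Of 37 sites, 2 differences are transitions and 1 are transversions, so P = 2/37 ≈ 0.054054 and Q = 1/37 ≈ 0.027027.
Under the Kimura two-parameter model, d = −½ ln(1 − 2P − Q) − ¼ ln(1 − 2Q).
1 − 2P − Q = 0.864865, giving −½ ln(0.864865) = 0.072591.
1 − 2Q = 0.945946, giving −¼ ln(0.945946) = 0.013892.
d = 0.072591 + 0.013892 = 0.086483.

0.09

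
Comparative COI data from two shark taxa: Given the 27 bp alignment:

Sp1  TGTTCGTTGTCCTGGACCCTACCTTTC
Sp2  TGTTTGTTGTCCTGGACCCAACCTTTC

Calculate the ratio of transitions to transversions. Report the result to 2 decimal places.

Transitions are A↔G and C↔T; transversions are all other mismatches.
Transitions: 1. Transversions: 1.
R = 1/1 = 1.00.

1.00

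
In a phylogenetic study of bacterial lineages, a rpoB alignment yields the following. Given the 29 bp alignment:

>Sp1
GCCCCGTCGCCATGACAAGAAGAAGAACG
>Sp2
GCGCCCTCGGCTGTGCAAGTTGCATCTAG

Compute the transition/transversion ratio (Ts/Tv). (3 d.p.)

Transitions are A↔G and C↔T; transversions are all other mismatches.
Transitions: 1. Transversions: 13.
R = 1/13 = 0.076923… ≈ 0.077 (to 3 d.p.).

0.077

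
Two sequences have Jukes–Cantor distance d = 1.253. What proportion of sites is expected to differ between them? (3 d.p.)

p = (3/4)(1 − e^(−4d/3)) = 0.75 × (1 − e^(-1.670667)) = 0.75 × (1 − 0.188122) = 0.608909.

0.609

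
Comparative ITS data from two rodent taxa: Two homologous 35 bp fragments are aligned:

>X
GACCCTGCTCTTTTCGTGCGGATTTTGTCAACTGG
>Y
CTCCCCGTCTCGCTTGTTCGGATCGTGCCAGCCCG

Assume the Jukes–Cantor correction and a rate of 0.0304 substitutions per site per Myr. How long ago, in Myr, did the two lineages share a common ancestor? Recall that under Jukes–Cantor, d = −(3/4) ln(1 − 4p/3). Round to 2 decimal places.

The sequences differ at 17 of 35 sites, so p = 17/35 ≈ 0.485714.
d = −(3/4) ln(1 − 4p/3) = −0.75 ln(1 − 0.647619) = −0.75 ln(0.352381)
  = −0.75 × (-1.043042) = 0.782282 substitutions/site.
Under a molecular clock d = 2μt, so t = d/(2μ) = 0.782282 / (2 × 0.0304) = 12.87 Myr.

12.87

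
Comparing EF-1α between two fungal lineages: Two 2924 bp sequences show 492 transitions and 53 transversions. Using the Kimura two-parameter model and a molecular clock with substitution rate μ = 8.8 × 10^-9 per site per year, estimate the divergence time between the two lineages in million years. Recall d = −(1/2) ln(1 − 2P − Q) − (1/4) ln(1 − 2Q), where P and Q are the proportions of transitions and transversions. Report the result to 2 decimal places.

P = 492/2924 ≈ 0.168263 and Q = 53/2924 ≈ 0.018126.
Under the Kimura two-parameter model, d = −½ ln(1 − 2P − Q) − ¼ ln(1 − 2Q).
1 − 2P − Q = 0.645348, giving −½ ln(0.645348) = 0.218983.
1 − 2Q = 0.963748, giving −¼ ln(0.963748) = 0.009231.
d = 0.218983 + 0.009231 = 0.228214.
Under a molecular clock d = 2μt, so t = d/(2μ) = 0.228214 / (2 × 8.8 × 10^-9) = 12.97 million years.

12.97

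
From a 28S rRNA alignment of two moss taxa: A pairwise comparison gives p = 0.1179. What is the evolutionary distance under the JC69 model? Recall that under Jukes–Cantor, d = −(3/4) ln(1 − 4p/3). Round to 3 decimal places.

0.128

d = −(3/4) ln(1 − 4p/3) = −0.75 ln(1 − 0.1572) = −0.75 ln(0.8428)
  = −0.75 × (-0.171026) = 0.128270 substitutions/site.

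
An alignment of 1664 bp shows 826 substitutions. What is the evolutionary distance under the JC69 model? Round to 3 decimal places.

p = 826/1664 ≈ 0.496394.
d = −(3/4) ln(1 − 4p/3) = −0.75 ln(1 − 0.661859) = −0.75 ln(0.338141)
  = −0.75 × (-1.084292) = 0.813219 substitutions/site.

0.813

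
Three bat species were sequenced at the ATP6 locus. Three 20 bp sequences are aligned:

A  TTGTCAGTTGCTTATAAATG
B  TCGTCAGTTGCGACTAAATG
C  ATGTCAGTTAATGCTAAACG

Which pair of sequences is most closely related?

A and B

A–B: 4/20 differ, p = 0.200, d = 0.233.
A–C: 6/20 differ, p = 0.300, d = 0.383.
B–C: 7/20 differ, p = 0.350, d = 0.471.
The smallest distance is between A and B.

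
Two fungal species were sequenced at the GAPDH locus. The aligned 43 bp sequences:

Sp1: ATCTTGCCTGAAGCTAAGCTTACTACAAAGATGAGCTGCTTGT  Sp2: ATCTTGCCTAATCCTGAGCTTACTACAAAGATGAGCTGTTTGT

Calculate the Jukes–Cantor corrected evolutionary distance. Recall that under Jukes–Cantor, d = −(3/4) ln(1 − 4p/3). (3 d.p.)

0.126

The sequences differ at 5 of 43 sites (10, 12, 13, 16, 39), so p = 5/43 ≈ 0.116279.
d = −(3/4) ln(1 − 4p/3) = −0.75 ln(1 − 0.155039) = −0.75 ln(0.844961)
  = −0.75 × (-0.168465) = 0.126349 substitutions/site.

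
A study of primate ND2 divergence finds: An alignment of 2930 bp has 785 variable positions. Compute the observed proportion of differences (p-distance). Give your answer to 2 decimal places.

p = 785/2930 = 0.267918… ≈ 0.27 (to 2 d.p.).

0.27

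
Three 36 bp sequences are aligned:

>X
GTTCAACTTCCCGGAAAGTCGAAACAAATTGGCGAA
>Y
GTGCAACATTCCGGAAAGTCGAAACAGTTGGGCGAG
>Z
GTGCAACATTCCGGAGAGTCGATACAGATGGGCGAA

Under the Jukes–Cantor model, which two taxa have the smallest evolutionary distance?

X–Y: 7/36 differ, p = 0.194, d = 0.225.
X–Z: 7/36 differ, p = 0.194, d = 0.225.
Y–Z: 4/36 differ, p = 0.111, d = 0.120.
The smallest distance is between Y and Z.

Y and Z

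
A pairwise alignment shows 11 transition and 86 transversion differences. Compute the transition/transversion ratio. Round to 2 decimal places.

0.13

R = 11/86 = 0.127906… ≈ 0.13 (to 2 d.p.).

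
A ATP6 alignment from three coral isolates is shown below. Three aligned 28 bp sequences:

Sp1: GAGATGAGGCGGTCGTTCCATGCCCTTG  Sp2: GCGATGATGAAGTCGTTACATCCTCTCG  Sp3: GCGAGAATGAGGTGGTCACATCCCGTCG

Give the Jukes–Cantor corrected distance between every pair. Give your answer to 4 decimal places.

d(Sp1,Sp2) = 0.3597, d(Sp1,Sp3) = 0.5565, d(Sp2,Sp3) = 0.3041

Sp1–Sp2: 8/28 sites differ → p ≈ 0.285714, d = −0.75 ln(1 − 0.380952) = 0.359679 ≈ 0.3597.
Sp1–Sp3: 11/28 sites differ → p ≈ 0.392857, d = −0.75 ln(1 − 0.523809) = 0.556452 ≈ 0.5565.
Sp2–Sp3: 7/28 sites differ → p = 0.25, d = −0.75 ln(1 − 0.333333) = 0.304098 ≈ 0.3041.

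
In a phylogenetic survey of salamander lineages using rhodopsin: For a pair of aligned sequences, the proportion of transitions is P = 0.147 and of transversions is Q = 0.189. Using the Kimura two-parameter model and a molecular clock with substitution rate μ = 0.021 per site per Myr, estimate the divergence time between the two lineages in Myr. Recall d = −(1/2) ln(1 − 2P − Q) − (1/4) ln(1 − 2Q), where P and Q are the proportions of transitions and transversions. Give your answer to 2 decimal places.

Under the Kimura two-parameter model, d = −½ ln(1 − 2P − Q) − ¼ ln(1 − 2Q).
1 − 2P − Q = 0.517, giving −½ ln(0.517) = 0.329856.
1 − 2Q = 0.622, giving −¼ ln(0.622) = 0.118704.
d = 0.329856 + 0.118704 = 0.448560.
Under a molecular clock d = 2μt, so t = d/(2μ) = 0.448560 / (2 × 0.021) = 10.68 Myr.

10.68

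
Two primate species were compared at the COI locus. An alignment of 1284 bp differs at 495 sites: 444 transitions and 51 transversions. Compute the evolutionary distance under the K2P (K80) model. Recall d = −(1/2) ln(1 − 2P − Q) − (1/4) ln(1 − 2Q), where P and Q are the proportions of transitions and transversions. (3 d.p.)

0.678

P = 444/1284 ≈ 0.345794 and Q = 51/1284 ≈ 0.03972.
Under the Kimura two-parameter model, d = −½ ln(1 − 2P − Q) − ¼ ln(1 − 2Q).
1 − 2P − Q = 0.268692, giving −½ ln(0.268692) = 0.657095.
1 − 2Q = 0.92056, giving −¼ ln(0.92056) = 0.020693.
d = 0.657095 + 0.020693 = 0.677788.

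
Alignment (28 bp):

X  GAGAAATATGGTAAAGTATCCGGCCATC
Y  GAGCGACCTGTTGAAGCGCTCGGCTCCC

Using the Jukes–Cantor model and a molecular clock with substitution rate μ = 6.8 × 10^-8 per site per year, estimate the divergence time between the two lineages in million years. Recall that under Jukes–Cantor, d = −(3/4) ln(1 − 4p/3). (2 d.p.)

5.32

The sequences differ at 13 of 28 sites, so p = 13/28 ≈ 0.464286.
d = −(3/4) ln(1 − 4p/3) = −0.75 ln(1 − 0.619048) = −0.75 ln(0.380952)
  = −0.75 × (-0.965082) = 0.723812 substitutions/site.
Under a molecular clock d = 2μt, so t = d/(2μ) = 0.723812 / (2 × 6.8 × 10^-8) = 5.32 million years.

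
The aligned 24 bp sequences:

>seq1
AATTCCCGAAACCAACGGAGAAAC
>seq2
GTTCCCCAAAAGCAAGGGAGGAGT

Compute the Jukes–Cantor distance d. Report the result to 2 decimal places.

The sequences differ at 9 of 24 sites (1, 2, 4, 8, 12, 16, 21, 23, 24), so p = 9/24 = 0.375.
d = −(3/4) ln(1 − 4p/3) = −0.75 ln(1 − 0.5) = −0.75 ln(0.5)
  = −0.75 × (-0.693147) = 0.519860 substitutions/site.

0.52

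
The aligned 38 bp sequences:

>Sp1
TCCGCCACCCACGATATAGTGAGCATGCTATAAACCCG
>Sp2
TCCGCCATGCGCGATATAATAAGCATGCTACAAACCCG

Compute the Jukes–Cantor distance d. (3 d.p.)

The sequences differ at 6 of 38 sites (8, 9, 11, 19, 21, 31), so p = 6/38 ≈ 0.157895.
d = −(3/4) ln(1 − 4p/3) = −0.75 ln(1 − 0.210527) = −0.75 ln(0.789473)
  = −0.75 × (-0.236390) = 0.177293 substitutions/site.

0.177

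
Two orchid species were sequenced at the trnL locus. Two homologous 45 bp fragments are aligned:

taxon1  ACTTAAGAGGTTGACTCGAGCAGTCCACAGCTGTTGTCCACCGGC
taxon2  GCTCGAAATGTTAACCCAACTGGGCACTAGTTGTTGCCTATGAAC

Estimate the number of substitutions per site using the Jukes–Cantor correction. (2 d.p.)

The sequences differ at 22 of 45 sites, so p = 22/45 ≈ 0.488889.
d = −(3/4) ln(1 − 4p/3) = −0.75 ln(1 − 0.651852) = −0.75 ln(0.348148)
  = −0.75 × (-1.055128) = 0.791346 substitutions/site.

0.79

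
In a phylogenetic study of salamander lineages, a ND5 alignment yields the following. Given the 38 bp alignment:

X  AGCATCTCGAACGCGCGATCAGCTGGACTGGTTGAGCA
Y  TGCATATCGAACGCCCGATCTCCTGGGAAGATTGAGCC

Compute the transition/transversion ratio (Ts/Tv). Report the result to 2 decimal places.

0.25

Transitions are A↔G and C↔T; transversions are all other mismatches.
Transitions: 2. Transversions: 8.
R = 2/8 = 0.25.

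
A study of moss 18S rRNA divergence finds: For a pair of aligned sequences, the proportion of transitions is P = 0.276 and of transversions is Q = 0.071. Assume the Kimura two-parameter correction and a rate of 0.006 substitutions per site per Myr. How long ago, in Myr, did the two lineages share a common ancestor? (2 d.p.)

Under the Kimura two-parameter model, d = −½ ln(1 − 2P − Q) − ¼ ln(1 − 2Q).
1 − 2P − Q = 0.377, giving −½ ln(0.377) = 0.487755.
1 − 2Q = 0.858, giving −¼ ln(0.858) = 0.038288.
d = 0.487755 + 0.038288 = 0.526043.
Under a molecular clock d = 2μt, so t = d/(2μ) = 0.526043 / (2 × 0.006) = 43.84 Myr.

43.84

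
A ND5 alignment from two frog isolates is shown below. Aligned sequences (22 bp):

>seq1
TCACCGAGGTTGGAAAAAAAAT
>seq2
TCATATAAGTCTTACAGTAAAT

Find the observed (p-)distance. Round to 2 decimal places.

0.45

The sequences differ at 10 of 22 positions (sites 4, 5, 6, 8, 11, 12, 13, 15, 17, 18).
p = 10/22 = 0.454545… ≈ 0.45 (to 2 d.p.).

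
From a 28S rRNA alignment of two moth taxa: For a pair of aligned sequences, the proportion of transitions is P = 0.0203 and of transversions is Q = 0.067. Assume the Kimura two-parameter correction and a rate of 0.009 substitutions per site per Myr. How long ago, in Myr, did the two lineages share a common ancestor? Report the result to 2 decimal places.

5.16

Under the Kimura two-parameter model, d = −½ ln(1 − 2P − Q) − ¼ ln(1 − 2Q).
1 − 2P − Q = 0.8924, giving −½ ln(0.8924) = 0.056920.
1 − 2Q = 0.866, giving −¼ ln(0.866) = 0.035968.
d = 0.056920 + 0.035968 = 0.092888.
Under a molecular clock d = 2μt, so t = d/(2μ) = 0.092888 / (2 × 0.009) = 5.16 Myr.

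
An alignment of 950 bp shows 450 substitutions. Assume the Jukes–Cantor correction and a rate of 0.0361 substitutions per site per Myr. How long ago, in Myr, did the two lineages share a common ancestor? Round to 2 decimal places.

p = 450/950 ≈ 0.473684.
d = −(3/4) ln(1 − 4p/3) = −0.75 ln(1 − 0.631579) = −0.75 ln(0.368421)
  = −0.75 × (-0.998529) = 0.748897 substitutions/site.
Under a molecular clock d = 2μt, so t = d/(2μ) = 0.748897 / (2 × 0.0361) = 10.37 Myr.

10.37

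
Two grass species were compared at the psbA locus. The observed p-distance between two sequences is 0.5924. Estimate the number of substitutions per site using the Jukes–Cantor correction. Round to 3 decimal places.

d = −(3/4) ln(1 − 4p/3) = −0.75 ln(1 − 0.789867) = −0.75 ln(0.210133)
  = −0.75 × (-1.560015) = 1.170011 substitutions/site.

1.170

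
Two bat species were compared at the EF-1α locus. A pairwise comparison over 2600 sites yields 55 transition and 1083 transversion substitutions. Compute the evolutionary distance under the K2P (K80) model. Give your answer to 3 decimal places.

0.755

P = 55/2600 ≈ 0.021154 and Q = 1083/2600 ≈ 0.416538.
Under the Kimura two-parameter model, d = −½ ln(1 − 2P − Q) − ¼ ln(1 − 2Q).
1 − 2P − Q = 0.541154, giving −½ ln(0.541154) = 0.307026.
1 − 2Q = 0.166924, giving −¼ ln(0.166924) = 0.447554.
d = 0.307026 + 0.447554 = 0.754580.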